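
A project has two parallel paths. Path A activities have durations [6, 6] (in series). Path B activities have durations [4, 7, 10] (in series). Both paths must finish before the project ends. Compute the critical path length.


Path A total = 6 + 6 = 12
Path B total = 4 + 7 + 10 = 21
Critical path = longest path = max(12, 21) = 21

21


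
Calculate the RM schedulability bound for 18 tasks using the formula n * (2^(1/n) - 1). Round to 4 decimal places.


Compute 2^(1/18) = 1.0392592260
Subtract 1: 1.0392592260 - 1 = 0.0392592260
Multiply by n: 18 * 0.0392592260 = 0.7066660680
Round to 4 dp: 0.7067

0.7067


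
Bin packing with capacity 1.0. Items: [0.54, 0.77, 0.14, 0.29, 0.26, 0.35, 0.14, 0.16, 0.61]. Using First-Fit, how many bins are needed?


Place items sequentially using First-Fit:
  Item 0.54 -> new Bin 1
  Item 0.77 -> new Bin 2
  Item 0.14 -> Bin 1 (now 0.68)
  Item 0.29 -> Bin 1 (now 0.97)
  Item 0.26 -> new Bin 3
  Item 0.35 -> Bin 3 (now 0.61)
  Item 0.14 -> Bin 2 (now 0.91)
  Item 0.16 -> Bin 3 (now 0.77)
  Item 0.61 -> new Bin 4
Total bins used = 4

4


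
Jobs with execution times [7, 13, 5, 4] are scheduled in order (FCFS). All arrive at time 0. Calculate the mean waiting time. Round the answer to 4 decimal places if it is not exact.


FCFS order (as given): [7, 13, 5, 4]
Waiting times:
  Job 1: wait = 0
  Job 2: wait = 7
  Job 3: wait = 20
  Job 4: wait = 25
Sum of waiting times = 52
Average waiting time = 52/4 = 13.0

13.0


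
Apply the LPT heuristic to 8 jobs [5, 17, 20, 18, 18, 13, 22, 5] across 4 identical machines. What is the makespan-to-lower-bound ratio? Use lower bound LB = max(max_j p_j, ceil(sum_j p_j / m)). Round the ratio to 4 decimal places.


LPT order: [22, 20, 18, 18, 17, 13, 5, 5]
Machine loads after assignment: [27, 25, 35, 31]
LPT makespan = 35
Lower bound = max(max_job, ceil(total/4)) = max(22, 30) = 30
Ratio = 35 / 30 = 1.1667

1.1667


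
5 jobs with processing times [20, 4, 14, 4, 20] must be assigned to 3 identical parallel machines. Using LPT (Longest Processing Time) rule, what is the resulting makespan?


Sort jobs in decreasing order (LPT): [20, 20, 14, 4, 4]
Assign each job to the least loaded machine:
  Machine 1: jobs [20], load = 20
  Machine 2: jobs [20], load = 20
  Machine 3: jobs [14, 4, 4], load = 22
Makespan = max load = 22

22


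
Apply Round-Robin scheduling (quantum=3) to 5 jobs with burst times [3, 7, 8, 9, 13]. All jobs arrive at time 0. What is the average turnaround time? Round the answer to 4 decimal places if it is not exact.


Time quantum = 3
Execution trace:
  J1 runs 3 units, time = 3
  J2 runs 3 units, time = 6
  J3 runs 3 units, time = 9
  J4 runs 3 units, time = 12
  J5 runs 3 units, time = 15
  J2 runs 3 units, time = 18
  J3 runs 3 units, time = 21
  J4 runs 3 units, time = 24
  J5 runs 3 units, time = 27
  J2 runs 1 units, time = 28
  J3 runs 2 units, time = 30
  J4 runs 3 units, time = 33
  J5 runs 3 units, time = 36
  J5 runs 3 units, time = 39
  J5 runs 1 units, time = 40
Finish times: [3, 28, 30, 33, 40]
Average turnaround = 134/5 = 26.8

26.8


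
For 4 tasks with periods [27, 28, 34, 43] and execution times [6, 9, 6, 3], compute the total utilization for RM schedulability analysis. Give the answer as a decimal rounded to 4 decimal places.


Compute individual utilizations (exact fractions):
  Task 1: C/T = 6/27 = 2/9 (approx. 0.2222)
  Task 2: C/T = 9/28 (approx. 0.3214)
  Task 3: C/T = 6/34 = 3/17 (approx. 0.1765)
  Task 4: C/T = 3/43 (approx. 0.0698)
Total utilization U = 2/9 + 9/28 + 3/17 + 3/43 = 145507/184212
Rounded to 4 decimal places: U = 0.7899
RM (Liu & Layland) bound for 4 tasks = 0.756828; compare with U = 145507/184212 (approx. 0.789889)
bound < U <= 1, so the RM sufficient condition is not met (inconclusive; an exact test such as response-time analysis is needed).

0.7899


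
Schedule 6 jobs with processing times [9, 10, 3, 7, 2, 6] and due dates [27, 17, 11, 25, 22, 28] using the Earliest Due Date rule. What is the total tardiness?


Sort by due date (EDD order): [(3, 11), (10, 17), (2, 22), (7, 25), (9, 27), (6, 28)]
Compute completion times and tardiness:
  Job 1: p=3, d=11, C=3, tardiness=max(0,3-11)=0
  Job 2: p=10, d=17, C=13, tardiness=max(0,13-17)=0
  Job 3: p=2, d=22, C=15, tardiness=max(0,15-22)=0
  Job 4: p=7, d=25, C=22, tardiness=max(0,22-25)=0
  Job 5: p=9, d=27, C=31, tardiness=max(0,31-27)=4
  Job 6: p=6, d=28, C=37, tardiness=max(0,37-28)=9
Total tardiness = 13

13


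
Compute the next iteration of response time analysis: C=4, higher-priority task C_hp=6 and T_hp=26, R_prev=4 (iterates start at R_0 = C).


R_next = C + ceil(R_prev / T_hp) * C_hp
ceil(4 / 26) = ceil(0.1538) = 1
Interference = 1 * 6 = 6
R_next = 4 + 6 = 10

10


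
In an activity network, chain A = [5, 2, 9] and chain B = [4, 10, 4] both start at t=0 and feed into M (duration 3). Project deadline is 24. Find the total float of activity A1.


Forward pass: ES(A1) = sum of predecessors on chain A = 0
EF = ES + duration = 0 + 5 = 5
Backward pass: LF(M) = deadline = 24; LS(M) = 24 - 3 = 21
LF(A1) = LS(M) - sum(successors on chain A) = 21 - 11 = 10
LS = LF - duration = 10 - 5 = 5
Total float = LS - ES = 5 - 0 = 5

5


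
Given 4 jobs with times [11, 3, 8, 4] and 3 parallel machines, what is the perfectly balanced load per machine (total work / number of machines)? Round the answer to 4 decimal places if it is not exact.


Total processing time = 11 + 3 + 8 + 4 = 26
Number of machines = 3
Ideal balanced load = 26 / 3 = 8.6667

8.6667


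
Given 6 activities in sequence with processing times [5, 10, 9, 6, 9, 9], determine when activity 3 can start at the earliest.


Activity 3 starts after activities 1 through 2 complete.
Predecessor durations: [5, 10]
ES = 5 + 10 = 15

15


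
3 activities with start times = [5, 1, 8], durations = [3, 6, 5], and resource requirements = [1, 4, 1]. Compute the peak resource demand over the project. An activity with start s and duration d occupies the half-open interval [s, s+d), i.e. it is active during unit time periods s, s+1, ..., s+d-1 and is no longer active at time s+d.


Each activity i is active on [start_i, start_i + duration_i).
Compute total resource usage per time slot:
  t=0: active resources = [], total = 0
  t=1: active resources = [4], total = 4
  t=2: active resources = [4], total = 4
  t=3: active resources = [4], total = 4
  t=4: active resources = [4], total = 4
  t=5: active resources = [1, 4], total = 5
  t=6: active resources = [1, 4], total = 5
  t=7: active resources = [1], total = 1
  t=8: active resources = [1], total = 1
  t=9: active resources = [1], total = 1
  t=10: active resources = [1], total = 1
  t=11: active resources = [1], total = 1
  t=12: active resources = [1], total = 1
Peak resource demand = 5

5


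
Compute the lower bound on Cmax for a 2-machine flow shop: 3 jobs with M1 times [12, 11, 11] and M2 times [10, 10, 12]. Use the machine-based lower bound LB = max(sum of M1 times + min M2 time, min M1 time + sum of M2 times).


LB1 = sum(M1 times) + min(M2 times) = 34 + 10 = 44
LB2 = min(M1 times) + sum(M2 times) = 11 + 32 = 43
Lower bound = max(LB1, LB2) = max(44, 43) = 44

44


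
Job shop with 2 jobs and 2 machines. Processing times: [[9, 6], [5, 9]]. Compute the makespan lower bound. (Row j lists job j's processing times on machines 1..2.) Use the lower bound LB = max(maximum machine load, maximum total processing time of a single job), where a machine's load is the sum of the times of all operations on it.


Machine loads:
  Machine 1: 9 + 5 = 14
  Machine 2: 6 + 9 = 15
Max machine load = 15
Job totals:
  Job 1: 15
  Job 2: 14
Max job total = 15
Lower bound = max(15, 15) = 15

15


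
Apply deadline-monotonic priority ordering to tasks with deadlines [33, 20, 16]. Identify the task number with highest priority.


Sort tasks by relative deadline (ascending):
  Task 3: deadline = 16
  Task 2: deadline = 20
  Task 1: deadline = 33
Priority order (highest first): [3, 2, 1]
Highest priority task = 3

3


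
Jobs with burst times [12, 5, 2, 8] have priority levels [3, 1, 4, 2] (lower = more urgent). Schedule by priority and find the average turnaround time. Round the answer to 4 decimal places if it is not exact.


Sort by priority (ascending = highest first):
Order: [(1, 5), (2, 8), (3, 12), (4, 2)]
Completion times:
  Priority 1, burst=5, C=5
  Priority 2, burst=8, C=13
  Priority 3, burst=12, C=25
  Priority 4, burst=2, C=27
Average turnaround = 70/4 = 17.5

17.5


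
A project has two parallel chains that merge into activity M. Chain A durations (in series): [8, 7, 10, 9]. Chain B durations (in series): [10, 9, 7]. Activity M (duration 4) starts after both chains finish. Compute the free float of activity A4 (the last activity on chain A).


ES(A4) = sum of predecessors on chain A = 25
EF(A4) = ES + duration = 25 + 9 = 34
Successor of A4 is M. ES(M) = max(sum(A), sum(B)) = max(34, 26) = 34
Free float = ES(successor) - EF(current) = 34 - 34 = 0

0


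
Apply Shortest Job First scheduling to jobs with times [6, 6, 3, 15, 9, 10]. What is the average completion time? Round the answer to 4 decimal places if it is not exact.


SJF order (ascending): [3, 6, 6, 9, 10, 15]
Completion times:
  Job 1: burst=3, C=3
  Job 2: burst=6, C=9
  Job 3: burst=6, C=15
  Job 4: burst=9, C=24
  Job 5: burst=10, C=34
  Job 6: burst=15, C=49
Average completion = 134/6 = 22.3333

22.3333


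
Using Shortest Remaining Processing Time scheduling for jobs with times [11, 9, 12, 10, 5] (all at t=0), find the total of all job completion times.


Since all jobs arrive at t=0, SRPT equals SPT ordering.
SPT order: [5, 9, 10, 11, 12]
Completion times:
  Job 1: p=5, C=5
  Job 2: p=9, C=14
  Job 3: p=10, C=24
  Job 4: p=11, C=35
  Job 5: p=12, C=47
Total completion time = 5 + 14 + 24 + 35 + 47 = 125

125


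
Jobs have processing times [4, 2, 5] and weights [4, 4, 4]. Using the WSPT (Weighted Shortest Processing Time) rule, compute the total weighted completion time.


Compute p/w ratios and sort ascending (WSPT): [(2, 4), (4, 4), (5, 4)]
Compute weighted completion times:
  Job (p=2,w=4): C=2, w*C=4*2=8
  Job (p=4,w=4): C=6, w*C=4*6=24
  Job (p=5,w=4): C=11, w*C=4*11=44
Total weighted completion time = 76

76


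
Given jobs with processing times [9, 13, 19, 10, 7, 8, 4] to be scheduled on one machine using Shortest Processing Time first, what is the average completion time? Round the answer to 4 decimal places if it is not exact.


Sort jobs by processing time (SPT order): [4, 7, 8, 9, 10, 13, 19]
Compute completion times sequentially:
  Job 1: processing = 4, completes at 4
  Job 2: processing = 7, completes at 11
  Job 3: processing = 8, completes at 19
  Job 4: processing = 9, completes at 28
  Job 5: processing = 10, completes at 38
  Job 6: processing = 13, completes at 51
  Job 7: processing = 19, completes at 70
Sum of completion times = 221
Average completion time = 221/7 = 31.5714

31.5714


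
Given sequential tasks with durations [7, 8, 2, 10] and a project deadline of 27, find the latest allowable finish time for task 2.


LF(activity 2) = deadline - sum of successor durations
Successors: activities 3 through 4 with durations [2, 10]
Sum of successor durations = 12
LF = 27 - 12 = 15

15


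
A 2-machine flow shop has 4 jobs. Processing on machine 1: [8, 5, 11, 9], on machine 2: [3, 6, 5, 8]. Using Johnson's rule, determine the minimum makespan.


Apply Johnson's rule:
  Group 1 (a <= b): [(2, 5, 6)]
  Group 2 (a > b): [(4, 9, 8), (3, 11, 5), (1, 8, 3)]
Optimal job order: [2, 4, 3, 1]
Schedule:
  Job 2: M1 done at 5, M2 done at 11
  Job 4: M1 done at 14, M2 done at 22
  Job 3: M1 done at 25, M2 done at 30
  Job 1: M1 done at 33, M2 done at 36
Makespan = 36

36


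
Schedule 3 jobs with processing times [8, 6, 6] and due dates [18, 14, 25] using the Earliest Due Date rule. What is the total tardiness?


Sort by due date (EDD order): [(6, 14), (8, 18), (6, 25)]
Compute completion times and tardiness:
  Job 1: p=6, d=14, C=6, tardiness=max(0,6-14)=0
  Job 2: p=8, d=18, C=14, tardiness=max(0,14-18)=0
  Job 3: p=6, d=25, C=20, tardiness=max(0,20-25)=0
Total tardiness = 0

0


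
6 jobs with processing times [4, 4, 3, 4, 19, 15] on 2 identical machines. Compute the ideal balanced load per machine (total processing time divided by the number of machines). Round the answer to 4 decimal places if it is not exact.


Total processing time = 4 + 4 + 3 + 4 + 19 + 15 = 49
Number of machines = 2
Ideal balanced load = 49 / 2 = 24.5

24.5


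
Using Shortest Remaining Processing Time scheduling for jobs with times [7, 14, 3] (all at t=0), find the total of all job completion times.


Since all jobs arrive at t=0, SRPT equals SPT ordering.
SPT order: [3, 7, 14]
Completion times:
  Job 1: p=3, C=3
  Job 2: p=7, C=10
  Job 3: p=14, C=24
Total completion time = 3 + 10 + 24 = 37

37


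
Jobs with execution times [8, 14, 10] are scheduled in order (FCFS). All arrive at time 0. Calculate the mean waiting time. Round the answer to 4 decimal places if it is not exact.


FCFS order (as given): [8, 14, 10]
Waiting times:
  Job 1: wait = 0
  Job 2: wait = 8
  Job 3: wait = 22
Sum of waiting times = 30
Average waiting time = 30/3 = 10.0

10.0


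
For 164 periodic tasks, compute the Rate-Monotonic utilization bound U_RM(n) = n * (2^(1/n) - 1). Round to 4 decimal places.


Compute 2^(1/164) = 1.0042354515
Subtract 1: 1.0042354515 - 1 = 0.0042354515
Multiply by n: 164 * 0.0042354515 = 0.6946140460
Round to 4 dp: 0.6946

0.6946


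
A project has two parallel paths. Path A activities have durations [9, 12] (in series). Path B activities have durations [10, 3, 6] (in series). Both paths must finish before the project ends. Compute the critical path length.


Path A total = 9 + 12 = 21
Path B total = 10 + 3 + 6 = 19
Critical path = longest path = max(21, 19) = 21

21


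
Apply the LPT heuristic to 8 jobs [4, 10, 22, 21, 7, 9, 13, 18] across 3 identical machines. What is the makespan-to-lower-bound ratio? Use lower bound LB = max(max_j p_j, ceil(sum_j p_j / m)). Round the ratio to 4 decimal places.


LPT order: [22, 21, 18, 13, 10, 9, 7, 4]
Machine loads after assignment: [38, 35, 31]
LPT makespan = 38
Lower bound = max(max_job, ceil(total/3)) = max(22, 35) = 35
Ratio = 38 / 35 = 1.0857

1.0857


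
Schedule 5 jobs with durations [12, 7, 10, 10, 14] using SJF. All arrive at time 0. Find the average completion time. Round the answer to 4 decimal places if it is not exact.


SJF order (ascending): [7, 10, 10, 12, 14]
Completion times:
  Job 1: burst=7, C=7
  Job 2: burst=10, C=17
  Job 3: burst=10, C=27
  Job 4: burst=12, C=39
  Job 5: burst=14, C=53
Average completion = 143/5 = 28.6

28.6


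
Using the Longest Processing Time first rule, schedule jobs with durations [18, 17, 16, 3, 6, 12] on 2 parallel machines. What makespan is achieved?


Sort jobs in decreasing order (LPT): [18, 17, 16, 12, 6, 3]
Assign each job to the least loaded machine:
  Machine 1: jobs [18, 12, 6], load = 36
  Machine 2: jobs [17, 16, 3], load = 36
Makespan = max load = 36

36


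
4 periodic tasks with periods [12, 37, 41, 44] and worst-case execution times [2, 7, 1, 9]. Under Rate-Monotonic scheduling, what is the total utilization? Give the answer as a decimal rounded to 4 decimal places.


Compute individual utilizations (exact fractions):
  Task 1: C/T = 2/12 = 1/6 (approx. 0.1667)
  Task 2: C/T = 7/37 (approx. 0.1892)
  Task 3: C/T = 1/41 (approx. 0.0244)
  Task 4: C/T = 9/44 (approx. 0.2045)
Total utilization U = 1/6 + 7/37 + 1/41 + 9/44 = 117101/200244
Rounded to 4 decimal places: U = 0.5848
RM (Liu & Layland) bound for 4 tasks = 0.756828; compare with U = 117101/200244 (approx. 0.584792)
U <= bound, so schedulable by RM sufficient condition.

0.5848


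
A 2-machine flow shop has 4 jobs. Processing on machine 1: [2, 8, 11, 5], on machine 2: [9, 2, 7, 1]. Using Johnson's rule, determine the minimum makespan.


Apply Johnson's rule:
  Group 1 (a <= b): [(1, 2, 9)]
  Group 2 (a > b): [(3, 11, 7), (2, 8, 2), (4, 5, 1)]
Optimal job order: [1, 3, 2, 4]
Schedule:
  Job 1: M1 done at 2, M2 done at 11
  Job 3: M1 done at 13, M2 done at 20
  Job 2: M1 done at 21, M2 done at 23
  Job 4: M1 done at 26, M2 done at 27
Makespan = 27

27


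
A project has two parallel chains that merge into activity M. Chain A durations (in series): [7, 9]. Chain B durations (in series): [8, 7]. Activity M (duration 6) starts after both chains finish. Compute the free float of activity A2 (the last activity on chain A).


ES(A2) = sum of predecessors on chain A = 7
EF(A2) = ES + duration = 7 + 9 = 16
Successor of A2 is M. ES(M) = max(sum(A), sum(B)) = max(16, 15) = 16
Free float = ES(successor) - EF(current) = 16 - 16 = 0

0


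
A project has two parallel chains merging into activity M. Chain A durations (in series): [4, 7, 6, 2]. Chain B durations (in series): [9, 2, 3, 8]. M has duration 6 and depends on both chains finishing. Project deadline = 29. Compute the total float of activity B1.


Forward pass: ES(B1) = sum of predecessors on chain B = 0
EF = ES + duration = 0 + 9 = 9
Backward pass: LF(M) = deadline = 29; LS(M) = 29 - 6 = 23
LF(B1) = LS(M) - sum(successors on chain B) = 23 - 13 = 10
LS = LF - duration = 10 - 9 = 1
Total float = LS - ES = 1 - 0 = 1

1


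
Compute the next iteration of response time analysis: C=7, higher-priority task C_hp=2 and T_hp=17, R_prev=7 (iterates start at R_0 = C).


R_next = C + ceil(R_prev / T_hp) * C_hp
ceil(7 / 17) = ceil(0.4118) = 1
Interference = 1 * 2 = 2
R_next = 7 + 2 = 9

9


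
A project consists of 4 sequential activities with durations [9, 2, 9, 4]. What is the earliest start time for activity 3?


Activity 3 starts after activities 1 through 2 complete.
Predecessor durations: [9, 2]
ES = 9 + 2 = 11

11


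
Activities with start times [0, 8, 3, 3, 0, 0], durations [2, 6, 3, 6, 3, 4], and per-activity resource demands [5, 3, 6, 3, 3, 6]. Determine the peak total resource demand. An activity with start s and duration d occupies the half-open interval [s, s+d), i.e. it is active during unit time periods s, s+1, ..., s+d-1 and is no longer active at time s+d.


Each activity i is active on [start_i, start_i + duration_i).
Compute total resource usage per time slot:
  t=0: active resources = [5, 3, 6], total = 14
  t=1: active resources = [5, 3, 6], total = 14
  t=2: active resources = [3, 6], total = 9
  t=3: active resources = [6, 3, 6], total = 15
  t=4: active resources = [6, 3], total = 9
  t=5: active resources = [6, 3], total = 9
  t=6: active resources = [3], total = 3
  t=7: active resources = [3], total = 3
  t=8: active resources = [3, 3], total = 6
  t=9: active resources = [3], total = 3
  t=10: active resources = [3], total = 3
  t=11: active resources = [3], total = 3
  t=12: active resources = [3], total = 3
  t=13: active resources = [3], total = 3
Peak resource demand = 15

15


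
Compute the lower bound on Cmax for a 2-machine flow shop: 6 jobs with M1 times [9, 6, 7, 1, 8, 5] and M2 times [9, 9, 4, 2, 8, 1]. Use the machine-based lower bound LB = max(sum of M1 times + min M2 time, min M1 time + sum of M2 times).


LB1 = sum(M1 times) + min(M2 times) = 36 + 1 = 37
LB2 = min(M1 times) + sum(M2 times) = 1 + 33 = 34
Lower bound = max(LB1, LB2) = max(37, 34) = 37

37


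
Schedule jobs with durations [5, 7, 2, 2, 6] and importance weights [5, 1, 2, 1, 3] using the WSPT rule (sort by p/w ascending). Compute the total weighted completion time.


Compute p/w ratios and sort ascending (WSPT): [(5, 5), (2, 2), (2, 1), (6, 3), (7, 1)]
Compute weighted completion times:
  Job (p=5,w=5): C=5, w*C=5*5=25
  Job (p=2,w=2): C=7, w*C=2*7=14
  Job (p=2,w=1): C=9, w*C=1*9=9
  Job (p=6,w=3): C=15, w*C=3*15=45
  Job (p=7,w=1): C=22, w*C=1*22=22
Total weighted completion time = 115

115


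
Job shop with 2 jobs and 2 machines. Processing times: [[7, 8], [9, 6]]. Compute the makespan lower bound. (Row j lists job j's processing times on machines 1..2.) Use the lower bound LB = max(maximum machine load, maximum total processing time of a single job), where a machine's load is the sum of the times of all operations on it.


Machine loads:
  Machine 1: 7 + 9 = 16
  Machine 2: 8 + 6 = 14
Max machine load = 16
Job totals:
  Job 1: 15
  Job 2: 15
Max job total = 15
Lower bound = max(16, 15) = 16

16


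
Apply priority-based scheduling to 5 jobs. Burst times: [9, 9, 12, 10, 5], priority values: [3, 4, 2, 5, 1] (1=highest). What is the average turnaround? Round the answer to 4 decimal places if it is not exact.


Sort by priority (ascending = highest first):
Order: [(1, 5), (2, 12), (3, 9), (4, 9), (5, 10)]
Completion times:
  Priority 1, burst=5, C=5
  Priority 2, burst=12, C=17
  Priority 3, burst=9, C=26
  Priority 4, burst=9, C=35
  Priority 5, burst=10, C=45
Average turnaround = 128/5 = 25.6

25.6


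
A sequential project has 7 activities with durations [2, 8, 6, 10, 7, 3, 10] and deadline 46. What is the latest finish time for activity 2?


LF(activity 2) = deadline - sum of successor durations
Successors: activities 3 through 7 with durations [6, 10, 7, 3, 10]
Sum of successor durations = 36
LF = 46 - 36 = 10

10


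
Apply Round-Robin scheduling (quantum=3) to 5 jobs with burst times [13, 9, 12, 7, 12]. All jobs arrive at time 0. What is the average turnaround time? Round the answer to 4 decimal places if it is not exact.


Time quantum = 3
Execution trace:
  J1 runs 3 units, time = 3
  J2 runs 3 units, time = 6
  J3 runs 3 units, time = 9
  J4 runs 3 units, time = 12
  J5 runs 3 units, time = 15
  J1 runs 3 units, time = 18
  J2 runs 3 units, time = 21
  J3 runs 3 units, time = 24
  J4 runs 3 units, time = 27
  J5 runs 3 units, time = 30
  J1 runs 3 units, time = 33
  J2 runs 3 units, time = 36
  J3 runs 3 units, time = 39
  J4 runs 1 units, time = 40
  J5 runs 3 units, time = 43
  J1 runs 3 units, time = 46
  J3 runs 3 units, time = 49
  J5 runs 3 units, time = 52
  J1 runs 1 units, time = 53
Finish times: [53, 36, 49, 40, 52]
Average turnaround = 230/5 = 46.0

46.0


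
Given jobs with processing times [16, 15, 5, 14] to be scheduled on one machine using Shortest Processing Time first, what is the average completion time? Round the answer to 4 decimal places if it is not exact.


Sort jobs by processing time (SPT order): [5, 14, 15, 16]
Compute completion times sequentially:
  Job 1: processing = 5, completes at 5
  Job 2: processing = 14, completes at 19
  Job 3: processing = 15, completes at 34
  Job 4: processing = 16, completes at 50
Sum of completion times = 108
Average completion time = 108/4 = 27.0

27.0


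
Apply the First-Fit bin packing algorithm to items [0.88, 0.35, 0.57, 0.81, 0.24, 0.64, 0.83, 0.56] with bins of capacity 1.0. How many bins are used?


Place items sequentially using First-Fit:
  Item 0.88 -> new Bin 1
  Item 0.35 -> new Bin 2
  Item 0.57 -> Bin 2 (now 0.92)
  Item 0.81 -> new Bin 3
  Item 0.24 -> new Bin 4
  Item 0.64 -> Bin 4 (now 0.88)
  Item 0.83 -> new Bin 5
  Item 0.56 -> new Bin 6
Total bins used = 6

6


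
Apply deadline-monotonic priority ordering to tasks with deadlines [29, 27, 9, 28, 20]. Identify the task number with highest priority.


Sort tasks by relative deadline (ascending):
  Task 3: deadline = 9
  Task 5: deadline = 20
  Task 2: deadline = 27
  Task 4: deadline = 28
  Task 1: deadline = 29
Priority order (highest first): [3, 5, 2, 4, 1]
Highest priority task = 3

3


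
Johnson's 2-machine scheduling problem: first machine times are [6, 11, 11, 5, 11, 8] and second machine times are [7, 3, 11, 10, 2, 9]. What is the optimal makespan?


Apply Johnson's rule:
  Group 1 (a <= b): [(4, 5, 10), (1, 6, 7), (6, 8, 9), (3, 11, 11)]
  Group 2 (a > b): [(2, 11, 3), (5, 11, 2)]
Optimal job order: [4, 1, 6, 3, 2, 5]
Schedule:
  Job 4: M1 done at 5, M2 done at 15
  Job 1: M1 done at 11, M2 done at 22
  Job 6: M1 done at 19, M2 done at 31
  Job 3: M1 done at 30, M2 done at 42
  Job 2: M1 done at 41, M2 done at 45
  Job 5: M1 done at 52, M2 done at 54
Makespan = 54

54


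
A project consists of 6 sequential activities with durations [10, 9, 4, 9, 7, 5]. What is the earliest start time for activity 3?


Activity 3 starts after activities 1 through 2 complete.
Predecessor durations: [10, 9]
ES = 10 + 9 = 19

19


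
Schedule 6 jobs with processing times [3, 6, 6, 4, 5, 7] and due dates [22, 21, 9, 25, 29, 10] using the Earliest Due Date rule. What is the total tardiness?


Sort by due date (EDD order): [(6, 9), (7, 10), (6, 21), (3, 22), (4, 25), (5, 29)]
Compute completion times and tardiness:
  Job 1: p=6, d=9, C=6, tardiness=max(0,6-9)=0
  Job 2: p=7, d=10, C=13, tardiness=max(0,13-10)=3
  Job 3: p=6, d=21, C=19, tardiness=max(0,19-21)=0
  Job 4: p=3, d=22, C=22, tardiness=max(0,22-22)=0
  Job 5: p=4, d=25, C=26, tardiness=max(0,26-25)=1
  Job 6: p=5, d=29, C=31, tardiness=max(0,31-29)=2
Total tardiness = 6

6


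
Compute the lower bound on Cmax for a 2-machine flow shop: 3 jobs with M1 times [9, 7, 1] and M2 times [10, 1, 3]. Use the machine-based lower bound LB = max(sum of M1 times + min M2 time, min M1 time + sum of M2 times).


LB1 = sum(M1 times) + min(M2 times) = 17 + 1 = 18
LB2 = min(M1 times) + sum(M2 times) = 1 + 14 = 15
Lower bound = max(LB1, LB2) = max(18, 15) = 18

18


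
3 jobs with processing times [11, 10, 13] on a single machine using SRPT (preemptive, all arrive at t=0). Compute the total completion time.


Since all jobs arrive at t=0, SRPT equals SPT ordering.
SPT order: [10, 11, 13]
Completion times:
  Job 1: p=10, C=10
  Job 2: p=11, C=21
  Job 3: p=13, C=34
Total completion time = 10 + 21 + 34 = 65

65


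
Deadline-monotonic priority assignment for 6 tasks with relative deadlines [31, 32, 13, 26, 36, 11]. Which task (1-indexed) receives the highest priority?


Sort tasks by relative deadline (ascending):
  Task 6: deadline = 11
  Task 3: deadline = 13
  Task 4: deadline = 26
  Task 1: deadline = 31
  Task 2: deadline = 32
  Task 5: deadline = 36
Priority order (highest first): [6, 3, 4, 1, 2, 5]
Highest priority task = 6

6


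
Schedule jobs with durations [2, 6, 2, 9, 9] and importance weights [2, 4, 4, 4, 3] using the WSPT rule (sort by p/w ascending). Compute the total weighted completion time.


Compute p/w ratios and sort ascending (WSPT): [(2, 4), (2, 2), (6, 4), (9, 4), (9, 3)]
Compute weighted completion times:
  Job (p=2,w=4): C=2, w*C=4*2=8
  Job (p=2,w=2): C=4, w*C=2*4=8
  Job (p=6,w=4): C=10, w*C=4*10=40
  Job (p=9,w=4): C=19, w*C=4*19=76
  Job (p=9,w=3): C=28, w*C=3*28=84
Total weighted completion time = 216

216


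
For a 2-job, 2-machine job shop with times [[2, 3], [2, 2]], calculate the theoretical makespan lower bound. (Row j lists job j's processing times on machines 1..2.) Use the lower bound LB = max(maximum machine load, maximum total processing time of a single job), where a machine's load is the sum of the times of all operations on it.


Machine loads:
  Machine 1: 2 + 2 = 4
  Machine 2: 3 + 2 = 5
Max machine load = 5
Job totals:
  Job 1: 5
  Job 2: 4
Max job total = 5
Lower bound = max(5, 5) = 5

5


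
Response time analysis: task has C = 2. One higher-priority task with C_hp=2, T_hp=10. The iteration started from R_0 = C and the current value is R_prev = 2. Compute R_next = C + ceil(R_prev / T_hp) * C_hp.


R_next = C + ceil(R_prev / T_hp) * C_hp
ceil(2 / 10) = ceil(0.2) = 1
Interference = 1 * 2 = 2
R_next = 2 + 2 = 4

4


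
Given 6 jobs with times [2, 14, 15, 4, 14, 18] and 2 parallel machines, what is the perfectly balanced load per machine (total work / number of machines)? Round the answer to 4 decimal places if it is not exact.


Total processing time = 2 + 14 + 15 + 4 + 14 + 18 = 67
Number of machines = 2
Ideal balanced load = 67 / 2 = 33.5

33.5


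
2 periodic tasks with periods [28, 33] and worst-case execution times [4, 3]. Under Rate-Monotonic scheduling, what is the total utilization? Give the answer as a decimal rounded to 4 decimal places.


Compute individual utilizations (exact fractions):
  Task 1: C/T = 4/28 = 1/7 (approx. 0.1429)
  Task 2: C/T = 3/33 = 1/11 (approx. 0.0909)
Total utilization U = 1/7 + 1/11 = 18/77
Rounded to 4 decimal places: U = 0.2338
RM (Liu & Layland) bound for 2 tasks = 0.828427; compare with U = 18/77 (approx. 0.233766)
U <= bound, so schedulable by RM sufficient condition.

0.2338


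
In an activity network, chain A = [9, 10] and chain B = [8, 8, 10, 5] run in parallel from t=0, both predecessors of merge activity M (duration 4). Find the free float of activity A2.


ES(A2) = sum of predecessors on chain A = 9
EF(A2) = ES + duration = 9 + 10 = 19
Successor of A2 is M. ES(M) = max(sum(A), sum(B)) = max(19, 31) = 31
Free float = ES(successor) - EF(current) = 31 - 19 = 12

12


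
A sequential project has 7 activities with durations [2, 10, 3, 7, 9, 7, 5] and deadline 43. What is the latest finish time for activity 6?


LF(activity 6) = deadline - sum of successor durations
Successors: activities 7 through 7 with durations [5]
Sum of successor durations = 5
LF = 43 - 5 = 38

38


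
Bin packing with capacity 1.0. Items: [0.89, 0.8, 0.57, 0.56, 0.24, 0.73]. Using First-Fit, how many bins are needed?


Place items sequentially using First-Fit:
  Item 0.89 -> new Bin 1
  Item 0.8 -> new Bin 2
  Item 0.57 -> new Bin 3
  Item 0.56 -> new Bin 4
  Item 0.24 -> Bin 3 (now 0.81)
  Item 0.73 -> new Bin 5
Total bins used = 5

5


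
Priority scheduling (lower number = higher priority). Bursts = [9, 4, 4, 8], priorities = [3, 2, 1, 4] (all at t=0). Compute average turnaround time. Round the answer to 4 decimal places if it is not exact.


Sort by priority (ascending = highest first):
Order: [(1, 4), (2, 4), (3, 9), (4, 8)]
Completion times:
  Priority 1, burst=4, C=4
  Priority 2, burst=4, C=8
  Priority 3, burst=9, C=17
  Priority 4, burst=8, C=25
Average turnaround = 54/4 = 13.5

13.5


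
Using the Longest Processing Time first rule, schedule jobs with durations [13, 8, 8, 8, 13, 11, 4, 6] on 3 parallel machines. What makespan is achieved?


Sort jobs in decreasing order (LPT): [13, 13, 11, 8, 8, 8, 6, 4]
Assign each job to the least loaded machine:
  Machine 1: jobs [13, 8, 4], load = 25
  Machine 2: jobs [13, 8], load = 21
  Machine 3: jobs [11, 8, 6], load = 25
Makespan = max load = 25

25


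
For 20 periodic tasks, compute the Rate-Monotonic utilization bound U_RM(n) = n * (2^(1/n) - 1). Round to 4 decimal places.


Compute 2^(1/20) = 1.0352649238
Subtract 1: 1.0352649238 - 1 = 0.0352649238
Multiply by n: 20 * 0.0352649238 = 0.7052984760
Round to 4 dp: 0.7053

0.7053


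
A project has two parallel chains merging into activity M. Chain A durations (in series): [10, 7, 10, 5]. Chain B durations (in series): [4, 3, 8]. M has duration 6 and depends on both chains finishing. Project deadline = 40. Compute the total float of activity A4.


Forward pass: ES(A4) = sum of predecessors on chain A = 27
EF = ES + duration = 27 + 5 = 32
Backward pass: LF(M) = deadline = 40; LS(M) = 40 - 6 = 34
LF(A4) = LS(M) - sum(successors on chain A) = 34 - 0 = 34
LS = LF - duration = 34 - 5 = 29
Total float = LS - ES = 29 - 27 = 2

2


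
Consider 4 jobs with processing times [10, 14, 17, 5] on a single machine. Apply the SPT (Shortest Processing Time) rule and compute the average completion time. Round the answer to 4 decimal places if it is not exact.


Sort jobs by processing time (SPT order): [5, 10, 14, 17]
Compute completion times sequentially:
  Job 1: processing = 5, completes at 5
  Job 2: processing = 10, completes at 15
  Job 3: processing = 14, completes at 29
  Job 4: processing = 17, completes at 46
Sum of completion times = 95
Average completion time = 95/4 = 23.75

23.75


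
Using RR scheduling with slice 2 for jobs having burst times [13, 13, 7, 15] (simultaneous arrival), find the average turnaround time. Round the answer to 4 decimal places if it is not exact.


Time quantum = 2
Execution trace:
  J1 runs 2 units, time = 2
  J2 runs 2 units, time = 4
  J3 runs 2 units, time = 6
  J4 runs 2 units, time = 8
  J1 runs 2 units, time = 10
  J2 runs 2 units, time = 12
  J3 runs 2 units, time = 14
  J4 runs 2 units, time = 16
  J1 runs 2 units, time = 18
  J2 runs 2 units, time = 20
  J3 runs 2 units, time = 22
  J4 runs 2 units, time = 24
  J1 runs 2 units, time = 26
  J2 runs 2 units, time = 28
  J3 runs 1 units, time = 29
  J4 runs 2 units, time = 31
  J1 runs 2 units, time = 33
  J2 runs 2 units, time = 35
  J4 runs 2 units, time = 37
  J1 runs 2 units, time = 39
  J2 runs 2 units, time = 41
  J4 runs 2 units, time = 43
  J1 runs 1 units, time = 44
  J2 runs 1 units, time = 45
  J4 runs 2 units, time = 47
  J4 runs 1 units, time = 48
Finish times: [44, 45, 29, 48]
Average turnaround = 166/4 = 41.5

41.5


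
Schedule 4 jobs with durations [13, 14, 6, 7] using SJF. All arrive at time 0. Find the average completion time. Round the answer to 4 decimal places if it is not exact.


SJF order (ascending): [6, 7, 13, 14]
Completion times:
  Job 1: burst=6, C=6
  Job 2: burst=7, C=13
  Job 3: burst=13, C=26
  Job 4: burst=14, C=40
Average completion = 85/4 = 21.25

21.25


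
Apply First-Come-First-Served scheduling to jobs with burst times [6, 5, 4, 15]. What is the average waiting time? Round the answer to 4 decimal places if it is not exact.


FCFS order (as given): [6, 5, 4, 15]
Waiting times:
  Job 1: wait = 0
  Job 2: wait = 6
  Job 3: wait = 11
  Job 4: wait = 15
Sum of waiting times = 32
Average waiting time = 32/4 = 8.0

8.0


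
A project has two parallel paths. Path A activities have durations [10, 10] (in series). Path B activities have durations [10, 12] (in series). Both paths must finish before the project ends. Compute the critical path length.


Path A total = 10 + 10 = 20
Path B total = 10 + 12 = 22
Critical path = longest path = max(20, 22) = 22

22


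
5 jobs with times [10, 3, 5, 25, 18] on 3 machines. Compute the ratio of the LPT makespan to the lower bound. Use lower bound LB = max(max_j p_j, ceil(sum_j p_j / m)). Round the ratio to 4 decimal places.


LPT order: [25, 18, 10, 5, 3]
Machine loads after assignment: [25, 18, 18]
LPT makespan = 25
Lower bound = max(max_job, ceil(total/3)) = max(25, 21) = 25
Ratio = 25 / 25 = 1.0

1.0


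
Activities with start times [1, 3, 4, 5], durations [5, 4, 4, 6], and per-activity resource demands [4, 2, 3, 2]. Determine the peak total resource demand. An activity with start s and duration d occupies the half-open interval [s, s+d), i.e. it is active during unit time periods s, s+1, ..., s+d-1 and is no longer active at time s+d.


Each activity i is active on [start_i, start_i + duration_i).
Compute total resource usage per time slot:
  t=0: active resources = [], total = 0
  t=1: active resources = [4], total = 4
  t=2: active resources = [4], total = 4
  t=3: active resources = [4, 2], total = 6
  t=4: active resources = [4, 2, 3], total = 9
  t=5: active resources = [4, 2, 3, 2], total = 11
  t=6: active resources = [2, 3, 2], total = 7
  t=7: active resources = [3, 2], total = 5
  t=8: active resources = [2], total = 2
  t=9: active resources = [2], total = 2
  t=10: active resources = [2], total = 2
Peak resource demand = 11

11


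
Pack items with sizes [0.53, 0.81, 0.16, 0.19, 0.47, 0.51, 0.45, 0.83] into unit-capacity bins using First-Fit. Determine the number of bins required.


Place items sequentially using First-Fit:
  Item 0.53 -> new Bin 1
  Item 0.81 -> new Bin 2
  Item 0.16 -> Bin 1 (now 0.69)
  Item 0.19 -> Bin 1 (now 0.88)
  Item 0.47 -> new Bin 3
  Item 0.51 -> Bin 3 (now 0.98)
  Item 0.45 -> new Bin 4
  Item 0.83 -> new Bin 5
Total bins used = 5

5


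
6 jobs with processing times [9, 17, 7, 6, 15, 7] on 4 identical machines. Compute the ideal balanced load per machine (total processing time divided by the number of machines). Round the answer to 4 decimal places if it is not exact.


Total processing time = 9 + 17 + 7 + 6 + 15 + 7 = 61
Number of machines = 4
Ideal balanced load = 61 / 4 = 15.25

15.25


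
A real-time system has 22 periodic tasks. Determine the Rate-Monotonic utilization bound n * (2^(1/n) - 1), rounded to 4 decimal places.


Compute 2^(1/22) = 1.0320082797
Subtract 1: 1.0320082797 - 1 = 0.0320082797
Multiply by n: 22 * 0.0320082797 = 0.7041821534
Round to 4 dp: 0.7042

0.7042


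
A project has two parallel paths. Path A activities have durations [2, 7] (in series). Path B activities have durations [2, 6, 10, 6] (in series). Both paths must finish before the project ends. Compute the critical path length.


Path A total = 2 + 7 = 9
Path B total = 2 + 6 + 10 + 6 = 24
Critical path = longest path = max(9, 24) = 24

24


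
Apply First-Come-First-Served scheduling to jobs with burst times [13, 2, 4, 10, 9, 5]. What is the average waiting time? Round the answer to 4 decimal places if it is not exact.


FCFS order (as given): [13, 2, 4, 10, 9, 5]
Waiting times:
  Job 1: wait = 0
  Job 2: wait = 13
  Job 3: wait = 15
  Job 4: wait = 19
  Job 5: wait = 29
  Job 6: wait = 38
Sum of waiting times = 114
Average waiting time = 114/6 = 19.0

19.0


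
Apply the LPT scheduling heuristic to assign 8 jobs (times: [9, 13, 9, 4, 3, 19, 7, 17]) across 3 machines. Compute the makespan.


Sort jobs in decreasing order (LPT): [19, 17, 13, 9, 9, 7, 4, 3]
Assign each job to the least loaded machine:
  Machine 1: jobs [19, 7, 3], load = 29
  Machine 2: jobs [17, 9], load = 26
  Machine 3: jobs [13, 9, 4], load = 26
Makespan = max load = 29

29


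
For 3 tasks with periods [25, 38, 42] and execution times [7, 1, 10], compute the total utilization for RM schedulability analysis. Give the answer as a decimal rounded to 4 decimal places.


Compute individual utilizations (exact fractions):
  Task 1: C/T = 7/25 (approx. 0.28)
  Task 2: C/T = 1/38 (approx. 0.0263)
  Task 3: C/T = 10/42 = 5/21 (approx. 0.2381)
Total utilization U = 7/25 + 1/38 + 5/21 = 10861/19950
Rounded to 4 decimal places: U = 0.5444
RM (Liu & Layland) bound for 3 tasks = 0.779763; compare with U = 10861/19950 (approx. 0.544411)
U <= bound, so schedulable by RM sufficient condition.

0.5444


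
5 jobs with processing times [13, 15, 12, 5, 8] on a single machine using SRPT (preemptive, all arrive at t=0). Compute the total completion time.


Since all jobs arrive at t=0, SRPT equals SPT ordering.
SPT order: [5, 8, 12, 13, 15]
Completion times:
  Job 1: p=5, C=5
  Job 2: p=8, C=13
  Job 3: p=12, C=25
  Job 4: p=13, C=38
  Job 5: p=15, C=53
Total completion time = 5 + 13 + 25 + 38 + 53 = 134

134


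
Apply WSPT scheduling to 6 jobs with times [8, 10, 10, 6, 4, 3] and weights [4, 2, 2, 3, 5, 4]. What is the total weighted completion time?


Compute p/w ratios and sort ascending (WSPT): [(3, 4), (4, 5), (8, 4), (6, 3), (10, 2), (10, 2)]
Compute weighted completion times:
  Job (p=3,w=4): C=3, w*C=4*3=12
  Job (p=4,w=5): C=7, w*C=5*7=35
  Job (p=8,w=4): C=15, w*C=4*15=60
  Job (p=6,w=3): C=21, w*C=3*21=63
  Job (p=10,w=2): C=31, w*C=2*31=62
  Job (p=10,w=2): C=41, w*C=2*41=82
Total weighted completion time = 314

314


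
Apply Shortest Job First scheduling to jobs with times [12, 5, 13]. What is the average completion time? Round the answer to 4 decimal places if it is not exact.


SJF order (ascending): [5, 12, 13]
Completion times:
  Job 1: burst=5, C=5
  Job 2: burst=12, C=17
  Job 3: burst=13, C=30
Average completion = 52/3 = 17.3333

17.3333


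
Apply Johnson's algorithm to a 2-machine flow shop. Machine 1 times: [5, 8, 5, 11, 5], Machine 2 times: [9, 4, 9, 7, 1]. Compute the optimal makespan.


Apply Johnson's rule:
  Group 1 (a <= b): [(1, 5, 9), (3, 5, 9)]
  Group 2 (a > b): [(4, 11, 7), (2, 8, 4), (5, 5, 1)]
Optimal job order: [1, 3, 4, 2, 5]
Schedule:
  Job 1: M1 done at 5, M2 done at 14
  Job 3: M1 done at 10, M2 done at 23
  Job 4: M1 done at 21, M2 done at 30
  Job 2: M1 done at 29, M2 done at 34
  Job 5: M1 done at 34, M2 done at 35
Makespan = 35

35


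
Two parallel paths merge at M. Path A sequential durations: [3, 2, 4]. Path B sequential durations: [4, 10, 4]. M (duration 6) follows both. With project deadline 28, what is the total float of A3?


Forward pass: ES(A3) = sum of predecessors on chain A = 5
EF = ES + duration = 5 + 4 = 9
Backward pass: LF(M) = deadline = 28; LS(M) = 28 - 6 = 22
LF(A3) = LS(M) - sum(successors on chain A) = 22 - 0 = 22
LS = LF - duration = 22 - 4 = 18
Total float = LS - ES = 18 - 5 = 13

13
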